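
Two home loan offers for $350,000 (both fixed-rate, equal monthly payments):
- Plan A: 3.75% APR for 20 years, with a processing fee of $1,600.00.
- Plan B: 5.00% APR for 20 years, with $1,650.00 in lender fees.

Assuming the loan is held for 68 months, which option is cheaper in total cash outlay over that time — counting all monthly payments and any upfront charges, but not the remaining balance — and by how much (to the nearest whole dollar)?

Plan A by $16,012

Plan A: at 3.75% the monthly rate is 0.0031250, so the payment is 350,000 × 0.0031250 / (1 − 1.0031250^−240) = $2,075.11.
Plan B: at 5.00% the monthly rate is 0.0041667, so the payment is 350,000 × 0.0041667 / (1 − 1.0041667^−240) = $2,309.85.
Over 68 months: Plan A costs 68 × $2,075.11 + $1,600.00 = $142,707.48; Plan B costs 68 × $2,309.85 + $1,650.00 = $158,719.80.
Plan A is cheaper by $158,719.80 − $142,707.48 = $16,012.32.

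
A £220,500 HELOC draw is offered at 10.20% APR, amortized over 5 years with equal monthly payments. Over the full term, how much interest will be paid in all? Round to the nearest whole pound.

£61,902

Monthly rate = 10.2%/12 = 0.0085000; payment = 220,500 × 0.0085000 / (1 − (1+0.0085000)^−60) = £4,706.70.
Total paid = 60 × £4,706.70 = £282,402.00; interest = £282,402.00 − £220,500 = £61,902.00.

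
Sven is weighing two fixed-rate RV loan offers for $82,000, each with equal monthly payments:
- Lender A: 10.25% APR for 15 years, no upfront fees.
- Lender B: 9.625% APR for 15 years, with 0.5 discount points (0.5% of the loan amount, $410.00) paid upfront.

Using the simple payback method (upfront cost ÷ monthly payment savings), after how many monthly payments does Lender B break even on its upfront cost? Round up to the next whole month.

Lender A: monthly rate = 10.25%/12 = 0.0085417; payment = 82,000 × 0.0085417 / (1 − (1+0.0085417)^−180) = $893.76.
Lender B: monthly rate = 9.625%/12 = 0.0080208; payment = 82,000 × 0.0080208 / (1 − (1+0.0080208)^−180) = $862.46.
Monthly savings = $893.76 − $862.46 = $31.30.
Break-even = $410.00 / $31.30 = 13.10 → 14 months.

14 months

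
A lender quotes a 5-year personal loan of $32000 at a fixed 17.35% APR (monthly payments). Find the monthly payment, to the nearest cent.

$801.32

At 17.35% the monthly rate is 0.0144583, so the payment is 32,000 × 0.0144583 / (1 − 1.0144583^−60) = $801.32.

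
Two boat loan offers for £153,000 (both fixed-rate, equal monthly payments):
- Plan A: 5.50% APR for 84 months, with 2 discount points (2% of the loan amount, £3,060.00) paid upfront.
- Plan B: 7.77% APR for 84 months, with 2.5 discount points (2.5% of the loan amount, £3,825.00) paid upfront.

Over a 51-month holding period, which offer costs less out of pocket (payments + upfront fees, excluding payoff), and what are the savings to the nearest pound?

Plan A: monthly rate = 5.5%/12 = 0.0045833; payment = 153,000 × 0.0045833 / (1 − (1+0.0045833)^−84) = £2,198.62.
Plan B: at 7.77% the monthly rate is 0.0064750, so the payment is 153,000 × 0.0064750 / (1 − 1.0064750^−84) = £2,367.20.
Over 51 months: Plan A costs 51 × £2,198.62 + £3,060.00 = £115,189.62; Plan B costs 51 × £2,367.20 + £3,825.00 = £124,552.20.
Plan A is cheaper by £124,552.20 − £115,189.62 = £9,362.58.

Plan A by £9,363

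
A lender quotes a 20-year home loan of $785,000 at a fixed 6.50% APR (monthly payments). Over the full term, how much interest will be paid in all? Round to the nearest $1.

Monthly rate = 6.5%/12 = 0.0054167; payment = 785,000 × 0.0054167 / (1 − (1+0.0054167)^−240) = $5,852.75.
Total paid = 240 × $5,852.75 = $1,404,660.00; interest = $1,404,660.00 − $785,000 = $619,660.00.

$619,660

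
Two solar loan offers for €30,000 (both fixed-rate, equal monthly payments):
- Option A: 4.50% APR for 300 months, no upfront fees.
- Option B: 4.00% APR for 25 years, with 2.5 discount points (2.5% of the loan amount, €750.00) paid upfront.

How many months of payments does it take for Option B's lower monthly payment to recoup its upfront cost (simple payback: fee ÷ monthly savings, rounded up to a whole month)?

90 months

Option A: monthly rate = 4.5%/12 = 0.0037500; payment = 30,000 × 0.0037500 / (1 − (1+0.0037500)^−300) = €166.75.
Option B: at 4.00% the monthly rate is 0.0033333, so the payment is 30,000 × 0.0033333 / (1 − 1.0033333^−300) = €158.35.
Monthly savings = €166.75 − €158.35 = €8.40.
Break-even = €750.00 / €8.40 = 89.29 → 90 months.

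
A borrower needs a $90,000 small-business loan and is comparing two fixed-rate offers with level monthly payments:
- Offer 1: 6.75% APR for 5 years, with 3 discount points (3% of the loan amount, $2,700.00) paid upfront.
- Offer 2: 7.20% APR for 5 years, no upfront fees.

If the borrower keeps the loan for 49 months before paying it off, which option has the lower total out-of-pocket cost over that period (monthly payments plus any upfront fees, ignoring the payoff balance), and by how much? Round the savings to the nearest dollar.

Offer 2 by $1,764

Offer 1: at 6.75% the monthly rate is 0.0056250, so the payment is 90,000 × 0.0056250 / (1 − 1.0056250^−60) = $1,771.51.
Offer 2: at 7.20% the monthly rate is 0.0060000, so the payment is 90,000 × 0.0060000 / (1 − 1.0060000^−60) = $1,790.61.
Over 49 months: Offer 1 costs 49 × $1,771.51 + $2,700.00 = $89,503.99; Offer 2 costs 49 × $1,790.61 = $87,739.89.
Offer 2 is cheaper by $89,503.99 − $87,739.89 = $1,764.10.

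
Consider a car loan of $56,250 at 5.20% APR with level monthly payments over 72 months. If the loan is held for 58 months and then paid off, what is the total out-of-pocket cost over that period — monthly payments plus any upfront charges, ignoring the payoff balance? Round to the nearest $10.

$52,850

Monthly rate = 5.2%/12 = 0.0043333; payment = 56,250 × 0.0043333 / (1 − (1+0.0043333)^−72) = $911.13.
Total outlay = 58 × $911.13 = $52,845.54.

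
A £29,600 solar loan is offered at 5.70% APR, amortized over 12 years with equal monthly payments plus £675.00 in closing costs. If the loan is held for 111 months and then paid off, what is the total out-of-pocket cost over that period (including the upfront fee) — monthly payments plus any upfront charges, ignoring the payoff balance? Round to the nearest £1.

£32,230

At 5.70% the monthly rate is 0.0047500, so the payment is 29,600 × 0.0047500 / (1 − 1.0047500^−144) = £284.28.
Total outlay = 111 × £284.28 + £675.00 = £32,230.08.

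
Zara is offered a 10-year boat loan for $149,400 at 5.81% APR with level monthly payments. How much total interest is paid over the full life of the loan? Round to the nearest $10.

Monthly rate = 5.81%/12 = 0.0048417; payment = 149,400 × 0.0048417 / (1 − (1+0.0048417)^−120) = $1,644.43.
Total paid = 120 × $1,644.43 = $197,331.60; interest = $197,331.60 − $149,400 = $47,931.60.

$47,930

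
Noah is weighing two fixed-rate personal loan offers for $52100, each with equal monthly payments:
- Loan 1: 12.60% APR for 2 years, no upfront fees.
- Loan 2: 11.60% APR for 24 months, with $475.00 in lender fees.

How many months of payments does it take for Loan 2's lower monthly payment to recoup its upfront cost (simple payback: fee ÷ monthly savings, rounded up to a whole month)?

Loan 1: at 12.60% the monthly rate is 0.0105000, so the payment is 52,100 × 0.0105000 / (1 − 1.0105000^−24) = $2,467.15.
Loan 2: at 11.60% the monthly rate is 0.0096667, so the payment is 52,100 × 0.0096667 / (1 − 1.0096667^−24) = $2,442.81.
Monthly savings = $2,467.15 − $2,442.81 = $24.34.
Break-even = $475.00 / $24.34 = 19.52 → 20 months.

20 months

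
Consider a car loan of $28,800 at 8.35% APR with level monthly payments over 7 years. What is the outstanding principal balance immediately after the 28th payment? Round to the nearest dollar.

With monthly rate i = 8.35%/12 = 0.0069583, the balance after k of n payments is P · [(1+i)^n − (1+i)^k] / [(1+i)^n − 1].
(1+0.0069583)^84 = 1.79046580 and (1+0.0069583)^28 = 1.21428886, so the balance is 28,800 × (1.79046580 − 1.21428886) / (1.79046580 − 1) = $20,992.55.

$20,993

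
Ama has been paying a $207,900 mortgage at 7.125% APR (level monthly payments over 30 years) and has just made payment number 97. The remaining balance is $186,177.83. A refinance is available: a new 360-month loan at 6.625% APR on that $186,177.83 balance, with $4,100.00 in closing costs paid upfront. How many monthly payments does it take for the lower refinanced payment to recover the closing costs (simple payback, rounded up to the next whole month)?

Current payment = 207,900 × 7.125%/12 / (1 − (1+0.0059375)^−360) = $1,400.66.
Refinanced payment = 186,177.83 × 0.0055208 / (1 − (1+0.0055208)^−360) = $1,192.12.
Monthly savings = $1,400.66 − $1,192.12 = $208.54.
Break-even = $4,100.00 / $208.54 = 19.66 → 20 months.

20 months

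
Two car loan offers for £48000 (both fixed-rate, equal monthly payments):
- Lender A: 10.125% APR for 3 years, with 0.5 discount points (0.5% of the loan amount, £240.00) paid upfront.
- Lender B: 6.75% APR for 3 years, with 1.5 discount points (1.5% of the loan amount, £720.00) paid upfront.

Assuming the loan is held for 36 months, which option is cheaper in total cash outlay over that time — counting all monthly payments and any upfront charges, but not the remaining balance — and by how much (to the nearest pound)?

Lender B by £2,221

Lender A: at 10.125% the monthly rate is 0.0084375, so the payment is 48,000 × 0.0084375 / (1 − 1.0084375^−36) = £1,551.64.
Lender B: at 6.75% the monthly rate is 0.0056250, so the payment is 48,000 × 0.0056250 / (1 − 1.0056250^−36) = £1,476.62.
Over 36 months: Lender A costs 36 × £1,551.64 + £240.00 = £56,099.04; Lender B costs 36 × £1,476.62 + £720.00 = £53,878.32.
Lender B is cheaper by £56,099.04 − £53,878.32 = £2,220.72.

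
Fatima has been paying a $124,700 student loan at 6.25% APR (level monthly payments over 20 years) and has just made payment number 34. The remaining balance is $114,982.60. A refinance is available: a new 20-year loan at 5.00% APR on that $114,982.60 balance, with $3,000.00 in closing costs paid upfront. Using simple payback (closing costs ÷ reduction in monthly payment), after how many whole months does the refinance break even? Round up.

20 months

Current payment = 124,700 × 6.25%/12 / (1 − (1+0.0052083)^−240) = $911.47.
Refinanced payment = 114,982.60 × 0.0041667 / (1 − (1+0.0041667)^−240) = $758.83.
Monthly savings = $911.47 − $758.83 = $152.64.
Break-even = $3,000.00 / $152.64 = 19.65 → 20 months.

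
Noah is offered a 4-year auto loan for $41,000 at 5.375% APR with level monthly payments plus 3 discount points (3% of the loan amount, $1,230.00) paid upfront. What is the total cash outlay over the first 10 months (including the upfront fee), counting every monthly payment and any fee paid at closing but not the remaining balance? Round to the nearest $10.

$10,740

Monthly rate = 5.375%/12 = 0.0044792; payment = 41,000 × 0.0044792 / (1 − (1+0.0044792)^−48) = $951.18.
Total outlay = 10 × $951.18 + $1,230.00 = $10,741.80.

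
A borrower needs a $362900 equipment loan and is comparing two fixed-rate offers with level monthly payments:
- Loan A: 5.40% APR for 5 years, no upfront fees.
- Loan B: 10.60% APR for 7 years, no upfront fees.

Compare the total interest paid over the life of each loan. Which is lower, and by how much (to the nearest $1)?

Loan A by $100,660

Loan A: at 5.40% the monthly rate is 0.0045000, so the payment is 362,900 × 0.0045000 / (1 − 1.0045000^−60) = $6,915.07.
Total interest on Loan A = 60 × $6,915.07 − $362,900 = $52,004.20.
Loan B: monthly rate = 10.6%/12 = 0.0088333; payment = 362,900 × 0.0088333 / (1 − (1+0.0088333)^−84) = $6,137.67.
Total interest on Loan B = 84 × $6,137.67 − $362,900 = $152,664.28.
Loan A is lower by $100,660.08.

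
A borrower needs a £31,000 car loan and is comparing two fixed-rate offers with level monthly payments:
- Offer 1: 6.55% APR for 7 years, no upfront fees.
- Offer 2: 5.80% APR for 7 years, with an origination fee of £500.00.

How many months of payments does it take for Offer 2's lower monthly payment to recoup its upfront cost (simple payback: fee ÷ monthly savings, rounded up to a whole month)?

Offer 1: monthly rate = 6.55%/12 = 0.0054583; payment = 31,000 × 0.0054583 / (1 − (1+0.0054583)^−84) = £461.08.
Offer 2: at 5.80% the monthly rate is 0.0048333, so the payment is 31,000 × 0.0048333 / (1 − 1.0048333^−84) = £449.90.
Monthly savings = £461.08 − £449.90 = £11.18.
Break-even = £500.00 / £11.18 = 44.72 → 45 months.

45 months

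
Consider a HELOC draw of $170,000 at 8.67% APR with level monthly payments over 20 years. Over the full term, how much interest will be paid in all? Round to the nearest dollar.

At 8.67% the monthly rate is 0.0072250, so the payment is 170,000 × 0.0072250 / (1 − 1.0072250^−240) = $1,493.64.
Total paid = 240 × $1,493.64 = $358,473.60; interest = $358,473.60 − $170,000 = $188,473.60.

$188,474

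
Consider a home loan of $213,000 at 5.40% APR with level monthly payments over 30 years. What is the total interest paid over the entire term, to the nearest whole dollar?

$217,582

Monthly rate = 5.4%/12 = 0.0045000; payment = 213,000 × 0.0045000 / (1 − (1+0.0045000)^−360) = $1,196.06.
Total paid = 360 × $1,196.06 = $430,581.60; interest = $430,581.60 − $213,000 = $217,581.60.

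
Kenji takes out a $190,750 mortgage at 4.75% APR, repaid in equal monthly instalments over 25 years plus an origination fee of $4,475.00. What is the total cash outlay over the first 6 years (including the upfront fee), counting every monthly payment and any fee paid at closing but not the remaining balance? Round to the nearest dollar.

$82,775

Monthly rate = 4.75%/12 = 0.0039583; payment = 190,750 × 0.0039583 / (1 − (1+0.0039583)^−300) = $1,087.50.
Total outlay = 72 × $1,087.50 + $4,475.00 = $82,775.00.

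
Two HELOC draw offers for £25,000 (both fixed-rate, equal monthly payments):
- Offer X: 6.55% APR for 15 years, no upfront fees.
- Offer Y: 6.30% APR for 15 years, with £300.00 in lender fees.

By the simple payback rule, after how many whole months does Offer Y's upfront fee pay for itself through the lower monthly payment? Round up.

Offer X: at 6.55% the monthly rate is 0.0054583, so the payment is 25,000 × 0.0054583 / (1 − 1.0054583^−180) = £218.46.
Offer Y: monthly rate = 6.3%/12 = 0.0052500; payment = 25,000 × 0.0052500 / (1 − (1+0.0052500)^−180) = £215.04.
Monthly savings = £218.46 − £215.04 = £3.42.
Break-even = £300.00 / £3.42 = 87.72 → 88 months.

88 months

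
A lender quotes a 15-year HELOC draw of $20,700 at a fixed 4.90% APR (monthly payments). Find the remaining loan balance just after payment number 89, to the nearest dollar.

$12,339

With monthly rate i = 4.9%/12 = 0.0040833, the balance after k of n payments is P · [(1+i)^n − (1+i)^k] / [(1+i)^n − 1].
(1+0.0040833)^180 = 2.08236329 and (1+0.0040833)^89 = 1.43717115, so the balance is 20,700 × (2.08236329 − 1.43717115) / (2.08236329 − 1) = $12,339.18.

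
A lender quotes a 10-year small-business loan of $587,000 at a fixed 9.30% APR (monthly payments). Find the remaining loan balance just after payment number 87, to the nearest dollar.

With monthly rate i = 9.3%/12 = 0.0077500, the balance after k of n payments is P · [(1+i)^n − (1+i)^k] / [(1+i)^n − 1].
(1+0.0077500)^120 = 2.52543863 and (1+0.0077500)^87 = 1.95746585, so the balance is 587,000 × (2.52543863 − 1.95746585) / (2.52543863 − 1) = $218,560.10.

$218,560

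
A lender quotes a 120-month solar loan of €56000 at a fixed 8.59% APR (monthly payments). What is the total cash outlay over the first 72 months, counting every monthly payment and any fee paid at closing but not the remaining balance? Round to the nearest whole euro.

€50,185

At 8.59% the monthly rate is 0.0071583, so the payment is 56,000 × 0.0071583 / (1 − 1.0071583^−120) = €697.02.
Total outlay = 72 × €697.02 = €50,185.44.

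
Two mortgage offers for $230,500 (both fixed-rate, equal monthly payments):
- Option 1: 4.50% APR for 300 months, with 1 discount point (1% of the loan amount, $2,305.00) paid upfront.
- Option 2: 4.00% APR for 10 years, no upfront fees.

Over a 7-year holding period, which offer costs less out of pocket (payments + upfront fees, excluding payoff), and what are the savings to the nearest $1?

Option 1: at 4.50% the monthly rate is 0.0037500, so the payment is 230,500 × 0.0037500 / (1 − 1.0037500^−300) = $1,281.19.
Option 2: monthly rate = 4%/12 = 0.0033333; payment = 230,500 × 0.0033333 / (1 − (1+0.0033333)^−120) = $2,333.70.
Over 84 months: Option 1 costs 84 × $1,281.19 + $2,305.00 = $109,924.96; Option 2 costs 84 × $2,333.70 = $196,030.80.
Option 1 is cheaper by $196,030.80 − $109,924.96 = $86,105.84.

Option 1 by $86,106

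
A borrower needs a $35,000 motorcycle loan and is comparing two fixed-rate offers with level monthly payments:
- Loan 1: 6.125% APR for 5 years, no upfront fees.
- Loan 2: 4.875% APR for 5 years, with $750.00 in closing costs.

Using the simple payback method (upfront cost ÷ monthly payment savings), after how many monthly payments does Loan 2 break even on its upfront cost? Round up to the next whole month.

38 months

Loan 1: at 6.125% the monthly rate is 0.0051042, so the payment is 35,000 × 0.0051042 / (1 − 1.0051042^−60) = $678.68.
Loan 2: at 4.875% the monthly rate is 0.0040625, so the payment is 35,000 × 0.0040625 / (1 − 1.0040625^−60) = $658.49.
Monthly savings = $678.68 − $658.49 = $20.19.
Break-even = $750.00 / $20.19 = 37.15 → 38 months.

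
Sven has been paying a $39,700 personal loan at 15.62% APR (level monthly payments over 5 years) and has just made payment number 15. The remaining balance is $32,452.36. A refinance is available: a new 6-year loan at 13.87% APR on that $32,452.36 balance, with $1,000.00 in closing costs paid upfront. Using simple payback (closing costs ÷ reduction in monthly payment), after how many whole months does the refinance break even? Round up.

Current payment = 39,700 × 15.62%/12 / (1 − (1+0.0130167)^−60) = $957.43.
Refinanced payment = 32,452.36 × 0.0115583 / (1 − (1+0.0115583)^−72) = $666.45.
Monthly savings = $957.43 − $666.45 = $290.98.
Break-even = $1,000.00 / $290.98 = 3.44 → 4 months.

4 months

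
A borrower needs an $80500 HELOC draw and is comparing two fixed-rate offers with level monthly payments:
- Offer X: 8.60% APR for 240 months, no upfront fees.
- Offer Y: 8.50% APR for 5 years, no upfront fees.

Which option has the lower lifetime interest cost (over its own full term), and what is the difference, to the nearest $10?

Offer X: monthly rate = 8.6%/12 = 0.0071667; payment = 80,500 × 0.0071667 / (1 − (1+0.0071667)^−240) = $703.70.
Total interest on Offer X = 240 × $703.70 − $80,500 = $88,388.00.
Offer Y: at 8.50% the monthly rate is 0.0070833, so the payment is 80,500 × 0.0070833 / (1 − 1.0070833^−60) = $1,651.58.
Total interest on Offer Y = 60 × $1,651.58 − $80,500 = $18,594.80.
Offer Y is lower by $69,793.20.

Offer Y by $69,790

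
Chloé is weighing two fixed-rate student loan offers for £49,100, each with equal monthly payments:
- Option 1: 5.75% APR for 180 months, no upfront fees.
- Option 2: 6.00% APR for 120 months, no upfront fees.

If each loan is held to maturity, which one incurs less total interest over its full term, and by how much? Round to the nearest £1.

Option 2 by £7,978

Option 1: monthly rate = 5.75%/12 = 0.0047917; payment = 49,100 × 0.0047917 / (1 − (1+0.0047917)^−180) = £407.73.
Total interest on Option 1 = 180 × £407.73 − £49,100 = £24,291.40.
Option 2: at 6.00% the monthly rate is 0.0050000, so the payment is 49,100 × 0.0050000 / (1 − 1.0050000^−120) = £545.11.
Total interest on Option 2 = 120 × £545.11 − £49,100 = £16,313.20.
Option 2 is lower by £7,978.20.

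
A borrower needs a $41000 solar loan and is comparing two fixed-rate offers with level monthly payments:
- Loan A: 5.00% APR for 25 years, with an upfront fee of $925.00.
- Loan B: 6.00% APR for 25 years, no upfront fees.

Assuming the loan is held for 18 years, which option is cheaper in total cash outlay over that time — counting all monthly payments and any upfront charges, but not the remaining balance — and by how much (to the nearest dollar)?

Loan A: monthly rate = 5%/12 = 0.0041667; payment = 41,000 × 0.0041667 / (1 − (1+0.0041667)^−300) = $239.68.
Loan B: at 6.00% the monthly rate is 0.0050000, so the payment is 41,000 × 0.0050000 / (1 − 1.0050000^−300) = $264.16.
Over 216 months: Loan A costs 216 × $239.68 + $925.00 = $52,695.88; Loan B costs 216 × $264.16 = $57,058.56.
Loan A is cheaper by $57,058.56 − $52,695.88 = $4,362.68.

Loan A by $4,363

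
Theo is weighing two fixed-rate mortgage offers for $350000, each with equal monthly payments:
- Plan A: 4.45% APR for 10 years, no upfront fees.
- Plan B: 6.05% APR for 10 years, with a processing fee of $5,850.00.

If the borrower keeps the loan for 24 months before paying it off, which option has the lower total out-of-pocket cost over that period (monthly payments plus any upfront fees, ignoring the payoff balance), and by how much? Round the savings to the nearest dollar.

Plan A by $12,464

Plan A: monthly rate = 4.45%/12 = 0.0037083; payment = 350,000 × 0.0037083 / (1 − (1+0.0037083)^−120) = $3,618.91.
Plan B: at 6.05% the monthly rate is 0.0050417, so the payment is 350,000 × 0.0050417 / (1 − 1.0050417^−120) = $3,894.51.
Over 24 months: Plan A costs 24 × $3,618.91 = $86,853.84; Plan B costs 24 × $3,894.51 + $5,850.00 = $99,318.24.
Plan A is cheaper by $99,318.24 − $86,853.84 = $12,464.40.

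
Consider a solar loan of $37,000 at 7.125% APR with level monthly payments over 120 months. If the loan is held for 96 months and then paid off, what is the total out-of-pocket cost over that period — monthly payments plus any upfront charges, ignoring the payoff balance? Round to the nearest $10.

Monthly rate = 7.125%/12 = 0.0059375; payment = 37,000 × 0.0059375 / (1 − (1+0.0059375)^−120) = $431.99.
Total outlay = 96 × $431.99 = $41,471.04.

$41,470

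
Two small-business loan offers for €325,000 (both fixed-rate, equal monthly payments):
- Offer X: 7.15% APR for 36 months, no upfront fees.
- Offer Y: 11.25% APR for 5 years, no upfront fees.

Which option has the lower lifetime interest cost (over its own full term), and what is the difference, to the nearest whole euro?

Offer X by €64,348

Offer X: at 7.15% the monthly rate is 0.0059583, so the payment is 325,000 × 0.0059583 / (1 − 1.0059583^−36) = €10,057.36.
Total interest on Offer X = 36 × €10,057.36 − €325,000 = €37,064.96.
Offer Y: monthly rate = 11.25%/12 = 0.0093750; payment = 325,000 × 0.0093750 / (1 − (1+0.0093750)^−60) = €7,106.88.
Total interest on Offer Y = 60 × €7,106.88 − €325,000 = €101,412.80.
Offer X is lower by €64,347.84.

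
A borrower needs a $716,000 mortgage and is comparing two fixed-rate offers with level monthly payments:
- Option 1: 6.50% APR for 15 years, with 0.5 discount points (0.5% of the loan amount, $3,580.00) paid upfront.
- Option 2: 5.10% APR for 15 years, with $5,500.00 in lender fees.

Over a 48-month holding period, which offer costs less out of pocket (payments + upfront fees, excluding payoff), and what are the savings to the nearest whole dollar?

Option 2 by $23,889

Option 1: at 6.50% the monthly rate is 0.0054167, so the payment is 716,000 × 0.0054167 / (1 − 1.0054167^−180) = $6,237.13.
Option 2: at 5.10% the monthly rate is 0.0042500, so the payment is 716,000 × 0.0042500 / (1 − 1.0042500^−180) = $5,699.45.
Over 48 months: Option 1 costs 48 × $6,237.13 + $3,580.00 = $302,962.24; Option 2 costs 48 × $5,699.45 + $5,500.00 = $279,073.60.
Option 2 is cheaper by $302,962.24 − $279,073.60 = $23,888.64.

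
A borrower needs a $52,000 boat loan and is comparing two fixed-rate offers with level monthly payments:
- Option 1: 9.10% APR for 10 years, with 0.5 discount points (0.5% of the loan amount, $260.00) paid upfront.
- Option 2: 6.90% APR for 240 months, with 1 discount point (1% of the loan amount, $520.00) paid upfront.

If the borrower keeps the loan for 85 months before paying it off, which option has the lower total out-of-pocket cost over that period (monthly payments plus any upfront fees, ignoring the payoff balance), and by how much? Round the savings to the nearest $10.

Option 1: monthly rate = 9.1%/12 = 0.0075833; payment = 52,000 × 0.0075833 / (1 − (1+0.0075833)^−120) = $661.53.
Option 2: at 6.90% the monthly rate is 0.0057500, so the payment is 52,000 × 0.0057500 / (1 − 1.0057500^−240) = $400.04.
Over 85 months: Option 1 costs 85 × $661.53 + $260.00 = $56,490.05; Option 2 costs 85 × $400.04 + $520.00 = $34,523.40.
Option 2 is cheaper by $56,490.05 − $34,523.40 = $21,966.65.

Option 2 by $21,970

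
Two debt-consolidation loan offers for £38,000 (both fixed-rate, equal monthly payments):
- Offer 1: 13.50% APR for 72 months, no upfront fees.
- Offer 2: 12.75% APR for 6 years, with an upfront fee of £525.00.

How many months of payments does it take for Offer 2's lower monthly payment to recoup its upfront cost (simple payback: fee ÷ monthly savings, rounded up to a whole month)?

Offer 1: at 13.50% the monthly rate is 0.0112500, so the payment is 38,000 × 0.0112500 / (1 − 1.0112500^−72) = £772.88.
Offer 2: monthly rate = 12.75%/12 = 0.0106250; payment = 38,000 × 0.0106250 / (1 − (1+0.0106250)^−72) = £757.81.
Monthly savings = £772.88 − £757.81 = £15.07.
Break-even = £525.00 / £15.07 = 34.84 → 35 months.

35 months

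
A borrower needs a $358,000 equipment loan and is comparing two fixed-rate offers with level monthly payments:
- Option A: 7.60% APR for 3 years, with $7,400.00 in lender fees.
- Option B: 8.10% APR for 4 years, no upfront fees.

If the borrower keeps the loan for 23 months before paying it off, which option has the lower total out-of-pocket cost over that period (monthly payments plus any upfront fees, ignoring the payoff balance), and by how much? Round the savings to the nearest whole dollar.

Option B by $62,504

Option A: monthly rate = 7.6%/12 = 0.0063333; payment = 358,000 × 0.0063333 / (1 − (1+0.0063333)^−36) = $11,152.48.
Option B: monthly rate = 8.1%/12 = 0.0067500; payment = 358,000 × 0.0067500 / (1 − (1+0.0067500)^−48) = $8,756.64.
Over 23 months: Option A costs 23 × $11,152.48 + $7,400.00 = $263,907.04; Option B costs 23 × $8,756.64 = $201,402.72.
Option B is cheaper by $263,907.04 − $201,402.72 = $62,504.32.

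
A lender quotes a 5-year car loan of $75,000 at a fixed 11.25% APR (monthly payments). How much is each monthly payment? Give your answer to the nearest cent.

At 11.25% the monthly rate is 0.0093750, so the payment is 75,000 × 0.0093750 / (1 − 1.0093750^−60) = $1,640.05.

$1,640.05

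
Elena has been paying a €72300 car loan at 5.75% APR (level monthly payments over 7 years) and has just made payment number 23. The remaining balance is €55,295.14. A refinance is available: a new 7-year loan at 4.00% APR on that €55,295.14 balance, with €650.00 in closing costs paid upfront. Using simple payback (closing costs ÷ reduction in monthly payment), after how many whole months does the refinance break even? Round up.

Current payment = 72,300 × 5.75%/12 / (1 − (1+0.0047917)^−84) = €1,047.55.
Refinanced payment = 55,295.14 × 0.0033333 / (1 − (1+0.0033333)^−84) = €755.82.
Monthly savings = €1,047.55 − €755.82 = €291.73.
Break-even = €650.00 / €291.73 = 2.23 → 3 months.

3 months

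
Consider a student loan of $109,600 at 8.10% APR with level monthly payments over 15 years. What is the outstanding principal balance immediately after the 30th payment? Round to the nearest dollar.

$99,199

With monthly rate i = 8.1%/12 = 0.0067500, the balance after k of n payments is P · [(1+i)^n − (1+i)^k] / [(1+i)^n − 1].
(1+0.0067500)^180 = 3.35656368 and (1+0.0067500)^30 = 1.22362727, so the balance is 109,600 × (3.35656368 − 1.22362727) / (3.35656368 − 1) = $99,199.45.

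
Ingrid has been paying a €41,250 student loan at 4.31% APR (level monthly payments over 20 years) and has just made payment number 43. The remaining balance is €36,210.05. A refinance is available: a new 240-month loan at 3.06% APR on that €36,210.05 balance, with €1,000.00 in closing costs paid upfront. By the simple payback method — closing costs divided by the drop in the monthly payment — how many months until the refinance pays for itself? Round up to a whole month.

19 months

Current payment = 41,250 × 4.31%/12 / (1 − (1+0.0035917)^−240) = €256.76.
Refinanced payment = 36,210.05 × 0.0025500 / (1 − (1+0.0025500)^−240) = €201.91.
Monthly savings = €256.76 − €201.91 = €54.85.
Break-even = €1,000.00 / €54.85 = 18.23 → 19 months.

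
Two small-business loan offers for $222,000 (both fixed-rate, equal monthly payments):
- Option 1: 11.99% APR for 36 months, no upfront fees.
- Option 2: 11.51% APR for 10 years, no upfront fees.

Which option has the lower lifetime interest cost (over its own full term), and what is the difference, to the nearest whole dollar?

Option 1 by $109,288

Option 1: monthly rate = 11.99%/12 = 0.0099917; payment = 222,000 × 0.0099917 / (1 − (1+0.0099917)^−36) = $7,372.52.
Total interest on Option 1 = 36 × $7,372.52 − $222,000 = $43,410.72.
Option 2: monthly rate = 11.51%/12 = 0.0095917; payment = 222,000 × 0.0095917 / (1 − (1+0.0095917)^−120) = $3,122.49.
Total interest on Option 2 = 120 × $3,122.49 − $222,000 = $152,698.80.
Option 1 is lower by $109,288.08.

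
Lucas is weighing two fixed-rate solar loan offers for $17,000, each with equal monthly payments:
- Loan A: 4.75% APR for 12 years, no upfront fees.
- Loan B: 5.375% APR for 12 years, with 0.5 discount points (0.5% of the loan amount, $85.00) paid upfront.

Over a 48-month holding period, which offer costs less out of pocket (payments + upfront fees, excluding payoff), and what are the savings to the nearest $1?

Loan A: at 4.75% the monthly rate is 0.0039583, so the payment is 17,000 × 0.0039583 / (1 − 1.0039583^−144) = $155.11.
Loan B: at 5.375% the monthly rate is 0.0044792, so the payment is 17,000 × 0.0044792 / (1 − 1.0044792^−144) = $160.45.
Over 48 months: Loan A costs 48 × $155.11 = $7,445.28; Loan B costs 48 × $160.45 + $85.00 = $7,786.60.
Loan A is cheaper by $7,786.60 − $7,445.28 = $341.32.

Loan A by $341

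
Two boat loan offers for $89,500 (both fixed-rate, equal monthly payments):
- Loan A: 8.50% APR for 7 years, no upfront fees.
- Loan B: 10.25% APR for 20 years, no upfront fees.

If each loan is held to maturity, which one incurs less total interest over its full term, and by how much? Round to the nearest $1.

Loan A by $91,798

Loan A: monthly rate = 8.5%/12 = 0.0070833; payment = 89,500 × 0.0070833 / (1 − (1+0.0070833)^−84) = $1,417.37.
Total interest on Loan A = 84 × $1,417.37 − $89,500 = $29,559.08.
Loan B: monthly rate = 10.25%/12 = 0.0085417; payment = 89,500 × 0.0085417 / (1 − (1+0.0085417)^−240) = $878.57.
Total interest on Loan B = 240 × $878.57 − $89,500 = $121,356.80.
Loan A is lower by $91,797.72.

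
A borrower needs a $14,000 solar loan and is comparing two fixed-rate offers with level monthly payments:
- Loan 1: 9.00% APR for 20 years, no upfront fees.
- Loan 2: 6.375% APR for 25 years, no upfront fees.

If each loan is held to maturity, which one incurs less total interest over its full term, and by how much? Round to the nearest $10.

Loan 1: at 9.00% the monthly rate is 0.0075000, so the payment is 14,000 × 0.0075000 / (1 − 1.0075000^−240) = $125.96.
Total interest on Loan 1 = 240 × $125.96 − $14,000 = $16,230.40.
Loan 2: at 6.375% the monthly rate is 0.0053125, so the payment is 14,000 × 0.0053125 / (1 − 1.0053125^−300) = $93.44.
Total interest on Loan 2 = 300 × $93.44 − $14,000 = $14,032.00.
Loan 2 is lower by $2,198.40.

Loan 2 by $2,200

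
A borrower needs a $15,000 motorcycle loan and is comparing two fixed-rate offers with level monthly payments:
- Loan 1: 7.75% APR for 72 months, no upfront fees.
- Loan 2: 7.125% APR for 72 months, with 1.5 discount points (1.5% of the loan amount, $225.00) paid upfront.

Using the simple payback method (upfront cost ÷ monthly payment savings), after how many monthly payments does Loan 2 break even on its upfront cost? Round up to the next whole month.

Loan 1: at 7.75% the monthly rate is 0.0064583, so the payment is 15,000 × 0.0064583 / (1 − 1.0064583^−72) = $261.17.
Loan 2: at 7.125% the monthly rate is 0.0059375, so the payment is 15,000 × 0.0059375 / (1 − 1.0059375^−72) = $256.64.
Monthly savings = $261.17 − $256.64 = $4.53.
Break-even = $225.00 / $4.53 = 49.67 → 50 months.

50 months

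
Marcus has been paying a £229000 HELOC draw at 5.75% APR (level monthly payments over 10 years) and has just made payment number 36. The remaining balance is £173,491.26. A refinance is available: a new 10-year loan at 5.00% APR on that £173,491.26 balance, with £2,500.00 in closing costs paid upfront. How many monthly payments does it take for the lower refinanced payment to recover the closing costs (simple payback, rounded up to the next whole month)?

Current payment = 229,000 × 5.75%/12 / (1 − (1+0.0047917)^−120) = £2,513.72.
Refinanced payment = 173,491.26 × 0.0041667 / (1 − (1+0.0041667)^−120) = £1,840.14.
Monthly savings = £2,513.72 − £1,840.14 = £673.58.
Break-even = £2,500.00 / £673.58 = 3.71 → 4 months.

4 months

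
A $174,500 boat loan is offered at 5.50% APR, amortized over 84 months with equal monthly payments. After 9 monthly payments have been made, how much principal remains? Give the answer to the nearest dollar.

With monthly rate i = 5.5%/12 = 0.0045833, the balance after k of n payments is P · [(1+i)^n − (1+i)^k] / [(1+i)^n − 1].
(1+0.0045833)^84 = 1.46832221 and (1+0.0045833)^9 = 1.04201439, so the balance is 174,500 × (1.46832221 − 1.04201439) / (1.46832221 − 1) = $158,845.15.

$158,845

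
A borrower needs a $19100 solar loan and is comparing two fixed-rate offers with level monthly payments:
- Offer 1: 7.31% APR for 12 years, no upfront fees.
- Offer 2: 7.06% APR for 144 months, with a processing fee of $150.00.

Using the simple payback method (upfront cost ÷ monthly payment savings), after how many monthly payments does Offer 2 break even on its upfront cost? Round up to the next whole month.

Offer 1: at 7.31% the monthly rate is 0.0060917, so the payment is 19,100 × 0.0060917 / (1 − 1.0060917^−144) = $199.59.
Offer 2: at 7.06% the monthly rate is 0.0058833, so the payment is 19,100 × 0.0058833 / (1 − 1.0058833^−144) = $197.03.
Monthly savings = $199.59 − $197.03 = $2.56.
Break-even = $150.00 / $2.56 = 58.59 → 59 months.

59 months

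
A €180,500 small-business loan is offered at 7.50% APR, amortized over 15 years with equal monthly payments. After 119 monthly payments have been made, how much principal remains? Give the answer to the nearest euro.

€84,649

With monthly rate i = 7.5%/12 = 0.0062500, the balance after k of n payments is P · [(1+i)^n − (1+i)^k] / [(1+i)^n − 1].
(1+0.0062500)^180 = 3.06945173 and (1+0.0062500)^119 = 2.09894622, so the balance is 180,500 × (3.06945173 − 2.09894622) / (3.06945173 − 1) = €84,648.63.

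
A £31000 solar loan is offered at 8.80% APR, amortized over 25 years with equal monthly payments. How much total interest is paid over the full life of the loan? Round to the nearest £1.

£45,776

Monthly rate = 8.8%/12 = 0.0073333; payment = 31,000 × 0.0073333 / (1 − (1+0.0073333)^−300) = £255.92.
Total paid = 300 × £255.92 = £76,776.00; interest = £76,776.00 − £31,000 = £45,776.00.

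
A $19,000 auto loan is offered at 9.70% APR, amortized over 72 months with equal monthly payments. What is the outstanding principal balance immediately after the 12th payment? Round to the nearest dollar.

$16,546

With monthly rate i = 9.7%/12 = 0.0080833, the balance after k of n payments is P · [(1+i)^n − (1+i)^k] / [(1+i)^n − 1].
(1+0.0080833)^72 = 1.78543191 and (1+0.0080833)^12 = 1.10143080, so the balance is 19,000 × (1.78543191 − 1.10143080) / (1.78543191 − 1) = $16,546.34.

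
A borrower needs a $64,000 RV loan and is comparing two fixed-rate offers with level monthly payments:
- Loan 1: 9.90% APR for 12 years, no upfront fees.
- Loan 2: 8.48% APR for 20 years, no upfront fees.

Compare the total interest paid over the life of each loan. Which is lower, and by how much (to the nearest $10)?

Loan 1: monthly rate = 9.9%/12 = 0.0082500; payment = 64,000 × 0.0082500 / (1 − (1+0.0082500)^−144) = $761.16.
Total interest on Loan 1 = 144 × $761.16 − $64,000 = $45,607.04.
Loan 2: monthly rate = 8.48%/12 = 0.0070667; payment = 64,000 × 0.0070667 / (1 − (1+0.0070667)^−240) = $554.60.
Total interest on Loan 2 = 240 × $554.60 − $64,000 = $69,104.00.
Loan 1 is lower by $23,496.96.

Loan 1 by $23,500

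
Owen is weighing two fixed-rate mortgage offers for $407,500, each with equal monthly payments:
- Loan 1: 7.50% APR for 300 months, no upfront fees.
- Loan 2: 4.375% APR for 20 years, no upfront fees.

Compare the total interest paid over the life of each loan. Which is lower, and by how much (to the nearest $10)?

Loan 1: at 7.50% the monthly rate is 0.0062500, so the payment is 407,500 × 0.0062500 / (1 − 1.0062500^−300) = $3,011.39.
Total interest on Loan 1 = 300 × $3,011.39 − $407,500 = $495,917.00.
Loan 2: at 4.375% the monthly rate is 0.0036458, so the payment is 407,500 × 0.0036458 / (1 − 1.0036458^−240) = $2,550.63.
Total interest on Loan 2 = 240 × $2,550.63 − $407,500 = $204,651.20.
Loan 2 is lower by $291,265.80.

Loan 2 by $291,270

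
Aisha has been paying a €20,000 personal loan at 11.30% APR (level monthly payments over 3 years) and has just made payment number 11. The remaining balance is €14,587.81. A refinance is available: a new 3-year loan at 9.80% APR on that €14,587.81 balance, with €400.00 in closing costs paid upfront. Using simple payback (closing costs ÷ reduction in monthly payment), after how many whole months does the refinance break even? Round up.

3 months

Current payment = 20,000 × 11.3%/12 / (1 − (1+0.0094167)^−36) = €657.62.
Refinanced payment = 14,587.81 × 0.0081667 / (1 − (1+0.0081667)^−36) = €469.34.
Monthly savings = €657.62 − €469.34 = €188.28.
Break-even = €400.00 / €188.28 = 2.12 → 3 months.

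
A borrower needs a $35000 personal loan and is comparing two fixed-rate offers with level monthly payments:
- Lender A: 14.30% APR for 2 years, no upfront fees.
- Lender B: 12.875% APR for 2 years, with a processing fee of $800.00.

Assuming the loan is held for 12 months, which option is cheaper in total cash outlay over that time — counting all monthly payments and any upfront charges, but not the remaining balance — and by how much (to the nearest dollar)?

Lender A by $518

Lender A: at 14.30% the monthly rate is 0.0119167, so the payment is 35,000 × 0.0119167 / (1 − 1.0119167^−24) = $1,685.42.
Lender B: monthly rate = 12.875%/12 = 0.0107292; payment = 35,000 × 0.0107292 / (1 − (1+0.0107292)^−24) = $1,661.91.
Over 12 months: Lender A costs 12 × $1,685.42 = $20,225.04; Lender B costs 12 × $1,661.91 + $800.00 = $20,742.92.
Lender A is cheaper by $20,742.92 − $20,225.04 = $517.88.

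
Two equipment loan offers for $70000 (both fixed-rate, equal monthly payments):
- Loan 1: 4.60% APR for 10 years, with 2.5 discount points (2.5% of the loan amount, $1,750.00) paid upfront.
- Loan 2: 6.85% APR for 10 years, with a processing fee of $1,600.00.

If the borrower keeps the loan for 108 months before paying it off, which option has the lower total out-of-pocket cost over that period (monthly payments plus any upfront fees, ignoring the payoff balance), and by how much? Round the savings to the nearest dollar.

Loan 1 by $8,329

Loan 1: at 4.60% the monthly rate is 0.0038333, so the payment is 70,000 × 0.0038333 / (1 − 1.0038333^−120) = $728.85.
Loan 2: at 6.85% the monthly rate is 0.0057083, so the payment is 70,000 × 0.0057083 / (1 − 1.0057083^−120) = $807.36.
Over 108 months: Loan 1 costs 108 × $728.85 + $1,750.00 = $80,465.80; Loan 2 costs 108 × $807.36 + $1,600.00 = $88,794.88.
Loan 1 is cheaper by $88,794.88 − $80,465.80 = $8,329.08.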